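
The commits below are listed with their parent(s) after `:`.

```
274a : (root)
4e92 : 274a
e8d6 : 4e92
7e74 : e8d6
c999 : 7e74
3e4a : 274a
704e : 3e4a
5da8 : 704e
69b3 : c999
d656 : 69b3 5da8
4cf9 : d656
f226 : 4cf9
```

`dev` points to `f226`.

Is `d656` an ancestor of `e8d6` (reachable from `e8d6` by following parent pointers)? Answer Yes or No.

No

Ancestors of e8d6: {274a, 4e92, e8d6}.
d656 is not in that set, so it is not an ancestor of e8d6.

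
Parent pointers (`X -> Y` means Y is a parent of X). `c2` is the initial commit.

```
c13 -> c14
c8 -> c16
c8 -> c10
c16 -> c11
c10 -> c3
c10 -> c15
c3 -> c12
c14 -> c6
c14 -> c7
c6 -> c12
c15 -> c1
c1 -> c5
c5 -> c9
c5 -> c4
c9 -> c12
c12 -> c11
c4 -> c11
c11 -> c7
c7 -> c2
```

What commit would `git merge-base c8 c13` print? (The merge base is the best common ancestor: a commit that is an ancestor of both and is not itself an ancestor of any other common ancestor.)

c12

Ancestors of c8: {c1, c10, c11, c12, c15, c16, c2, c3, c4, c5, c7, c8, c9}.
Ancestors of c13: {c11, c12, c13, c14, c2, c6, c7}.
Common ancestors: {c11, c12, c2, c7}.
Among these, c12 is not an ancestor of any other common ancestor — it is the merge base.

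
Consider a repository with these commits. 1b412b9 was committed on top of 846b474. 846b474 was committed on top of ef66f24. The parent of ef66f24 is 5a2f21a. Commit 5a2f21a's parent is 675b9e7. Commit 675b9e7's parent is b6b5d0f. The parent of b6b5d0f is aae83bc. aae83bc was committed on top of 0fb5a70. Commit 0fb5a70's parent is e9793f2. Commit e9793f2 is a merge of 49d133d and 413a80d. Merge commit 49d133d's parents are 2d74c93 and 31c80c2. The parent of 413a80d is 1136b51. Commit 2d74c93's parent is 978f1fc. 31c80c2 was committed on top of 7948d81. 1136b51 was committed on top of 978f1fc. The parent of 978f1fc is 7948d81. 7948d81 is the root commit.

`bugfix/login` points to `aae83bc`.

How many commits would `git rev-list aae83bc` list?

Walking parent pointers from aae83bc: reachable set = {0fb5a70, 1136b51, 2d74c93, 31c80c2, 413a80d, 49d133d, 7948d81, 978f1fc, aae83bc, e9793f2}.
That is 10 commits.

10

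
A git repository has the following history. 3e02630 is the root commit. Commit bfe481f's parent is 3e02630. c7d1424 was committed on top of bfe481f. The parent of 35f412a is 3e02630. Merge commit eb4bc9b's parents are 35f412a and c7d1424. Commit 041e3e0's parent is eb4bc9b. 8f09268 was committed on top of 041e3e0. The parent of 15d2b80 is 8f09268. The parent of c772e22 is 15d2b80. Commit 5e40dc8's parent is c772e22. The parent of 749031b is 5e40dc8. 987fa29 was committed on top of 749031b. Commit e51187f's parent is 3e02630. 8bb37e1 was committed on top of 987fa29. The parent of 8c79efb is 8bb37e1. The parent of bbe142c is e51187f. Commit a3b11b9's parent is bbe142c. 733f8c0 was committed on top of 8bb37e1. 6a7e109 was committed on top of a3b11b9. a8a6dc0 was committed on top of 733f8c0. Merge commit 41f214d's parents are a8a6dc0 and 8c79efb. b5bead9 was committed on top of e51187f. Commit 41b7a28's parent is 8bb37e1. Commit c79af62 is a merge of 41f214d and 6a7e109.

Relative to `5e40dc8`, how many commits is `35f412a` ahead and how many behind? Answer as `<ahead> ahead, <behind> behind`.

0 ahead, 8 behind

Reachable from 35f412a: {35f412a, 3e02630}.
Reachable from 5e40dc8: {041e3e0, 15d2b80, 35f412a, 3e02630, 5e40dc8, 8f09268, bfe481f, c772e22, c7d1424, eb4bc9b}.
Only in 35f412a's history (ahead): {} — 0.
Only in 5e40dc8's history (behind): {041e3e0, 15d2b80, 5e40dc8, 8f09268, bfe481f, c772e22, c7d1424, eb4bc9b} — 8.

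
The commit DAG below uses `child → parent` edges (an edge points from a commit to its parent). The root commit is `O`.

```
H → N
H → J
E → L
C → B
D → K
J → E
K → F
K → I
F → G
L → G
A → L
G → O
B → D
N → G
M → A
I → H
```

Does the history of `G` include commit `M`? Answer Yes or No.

No

Ancestors of G: {G, O}.
M is not in that set, so it is not an ancestor of G.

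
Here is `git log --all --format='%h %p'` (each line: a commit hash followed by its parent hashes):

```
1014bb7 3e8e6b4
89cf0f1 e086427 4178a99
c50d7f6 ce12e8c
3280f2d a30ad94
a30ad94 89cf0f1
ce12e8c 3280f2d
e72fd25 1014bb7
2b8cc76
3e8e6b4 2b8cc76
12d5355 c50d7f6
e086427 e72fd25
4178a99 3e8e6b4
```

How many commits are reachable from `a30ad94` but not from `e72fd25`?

4

Reachable from a30ad94: {1014bb7, 2b8cc76, 3e8e6b4, 4178a99, 89cf0f1, a30ad94, e086427, e72fd25}.
Reachable from e72fd25: {1014bb7, 2b8cc76, 3e8e6b4, e72fd25}.
In a30ad94's history but not e72fd25's: {4178a99, 89cf0f1, a30ad94, e086427} — 4 commits.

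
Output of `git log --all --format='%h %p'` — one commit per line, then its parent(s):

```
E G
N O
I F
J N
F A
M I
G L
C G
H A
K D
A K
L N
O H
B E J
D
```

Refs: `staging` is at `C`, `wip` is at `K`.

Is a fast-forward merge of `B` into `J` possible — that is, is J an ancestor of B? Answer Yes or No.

Yes

A fast-forward from J to B is possible iff J is an ancestor of B.
Ancestors of B: {A, B, D, E, G, H, J, K, L, N, O}.
J is among them, so fast-forward is possible.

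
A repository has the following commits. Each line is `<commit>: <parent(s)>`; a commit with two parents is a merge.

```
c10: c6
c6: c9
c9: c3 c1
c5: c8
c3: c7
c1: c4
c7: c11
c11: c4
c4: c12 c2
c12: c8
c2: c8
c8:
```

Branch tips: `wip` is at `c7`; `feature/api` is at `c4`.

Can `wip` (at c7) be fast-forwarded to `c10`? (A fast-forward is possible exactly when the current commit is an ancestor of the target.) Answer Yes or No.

A fast-forward from c7 to c10 is possible iff c7 is an ancestor of c10.
Ancestors of c10: {c1, c10, c11, c12, c2, c3, c4, c6, c7, c8, c9}.
c7 is among them, so fast-forward is possible.

Yes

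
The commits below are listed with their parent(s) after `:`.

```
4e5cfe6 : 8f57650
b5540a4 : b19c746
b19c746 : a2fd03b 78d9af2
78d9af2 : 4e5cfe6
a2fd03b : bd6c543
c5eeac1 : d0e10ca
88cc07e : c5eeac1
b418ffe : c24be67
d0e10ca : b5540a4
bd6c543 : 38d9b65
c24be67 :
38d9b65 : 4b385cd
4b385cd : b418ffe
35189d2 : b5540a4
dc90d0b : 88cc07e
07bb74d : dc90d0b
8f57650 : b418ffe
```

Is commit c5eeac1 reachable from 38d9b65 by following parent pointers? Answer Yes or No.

No

Ancestors of 38d9b65: {38d9b65, 4b385cd, b418ffe, c24be67}.
c5eeac1 is not in that set, so it is not an ancestor of 38d9b65.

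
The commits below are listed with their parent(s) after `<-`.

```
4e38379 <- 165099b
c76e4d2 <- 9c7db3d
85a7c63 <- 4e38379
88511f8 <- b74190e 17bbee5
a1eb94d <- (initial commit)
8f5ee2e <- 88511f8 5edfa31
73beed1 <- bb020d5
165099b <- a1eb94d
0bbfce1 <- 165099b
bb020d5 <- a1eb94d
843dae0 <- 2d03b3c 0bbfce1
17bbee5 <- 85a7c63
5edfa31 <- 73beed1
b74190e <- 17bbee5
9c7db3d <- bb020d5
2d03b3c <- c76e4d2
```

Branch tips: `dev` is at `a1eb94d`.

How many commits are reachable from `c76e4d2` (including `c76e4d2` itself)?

4

Walking parent pointers from c76e4d2: reachable set = {9c7db3d, a1eb94d, bb020d5, c76e4d2}.
That is 4 commits.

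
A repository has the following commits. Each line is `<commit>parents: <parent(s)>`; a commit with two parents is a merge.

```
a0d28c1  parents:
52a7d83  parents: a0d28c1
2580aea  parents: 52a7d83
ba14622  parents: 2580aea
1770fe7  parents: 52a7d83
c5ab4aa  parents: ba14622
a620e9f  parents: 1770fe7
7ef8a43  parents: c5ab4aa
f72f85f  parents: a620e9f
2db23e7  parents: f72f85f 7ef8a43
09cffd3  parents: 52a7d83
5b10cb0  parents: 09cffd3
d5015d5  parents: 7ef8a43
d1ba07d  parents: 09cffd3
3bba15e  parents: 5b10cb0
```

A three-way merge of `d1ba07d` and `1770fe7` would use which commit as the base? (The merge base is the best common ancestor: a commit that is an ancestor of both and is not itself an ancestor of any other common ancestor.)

Ancestors of d1ba07d: {09cffd3, 52a7d83, a0d28c1, d1ba07d}.
Ancestors of 1770fe7: {1770fe7, 52a7d83, a0d28c1}.
Common ancestors: {52a7d83, a0d28c1}.
Among these, 52a7d83 is not an ancestor of any other common ancestor — it is the merge base.

52a7d83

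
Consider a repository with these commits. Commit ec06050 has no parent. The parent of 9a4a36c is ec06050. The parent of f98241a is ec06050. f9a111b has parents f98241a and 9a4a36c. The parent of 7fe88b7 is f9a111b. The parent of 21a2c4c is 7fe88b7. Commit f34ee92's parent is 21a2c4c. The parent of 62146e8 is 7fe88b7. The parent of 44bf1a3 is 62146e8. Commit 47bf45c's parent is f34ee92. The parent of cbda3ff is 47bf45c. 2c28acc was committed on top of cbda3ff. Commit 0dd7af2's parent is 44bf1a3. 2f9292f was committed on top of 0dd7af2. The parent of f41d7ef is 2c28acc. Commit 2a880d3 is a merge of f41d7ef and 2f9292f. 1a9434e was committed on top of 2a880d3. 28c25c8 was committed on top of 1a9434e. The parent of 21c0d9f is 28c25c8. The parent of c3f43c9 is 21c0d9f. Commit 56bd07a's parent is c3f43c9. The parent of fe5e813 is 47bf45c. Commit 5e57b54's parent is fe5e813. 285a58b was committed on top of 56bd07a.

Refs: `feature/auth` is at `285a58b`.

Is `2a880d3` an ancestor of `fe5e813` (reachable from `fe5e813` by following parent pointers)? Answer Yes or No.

No

Ancestors of fe5e813: {21a2c4c, 47bf45c, 7fe88b7, 9a4a36c, ec06050, f34ee92, f98241a, f9a111b, fe5e813}.
2a880d3 is not in that set, so it is not an ancestor of fe5e813.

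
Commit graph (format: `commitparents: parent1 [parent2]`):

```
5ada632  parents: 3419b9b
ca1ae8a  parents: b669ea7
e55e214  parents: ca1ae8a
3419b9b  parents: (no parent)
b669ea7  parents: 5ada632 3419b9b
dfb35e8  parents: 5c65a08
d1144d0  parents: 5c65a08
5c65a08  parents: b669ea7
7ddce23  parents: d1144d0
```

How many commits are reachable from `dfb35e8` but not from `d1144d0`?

1

Reachable from dfb35e8: {3419b9b, 5ada632, 5c65a08, b669ea7, dfb35e8}.
Reachable from d1144d0: {3419b9b, 5ada632, 5c65a08, b669ea7, d1144d0}.
In dfb35e8's history but not d1144d0's: {dfb35e8} — 1 commit.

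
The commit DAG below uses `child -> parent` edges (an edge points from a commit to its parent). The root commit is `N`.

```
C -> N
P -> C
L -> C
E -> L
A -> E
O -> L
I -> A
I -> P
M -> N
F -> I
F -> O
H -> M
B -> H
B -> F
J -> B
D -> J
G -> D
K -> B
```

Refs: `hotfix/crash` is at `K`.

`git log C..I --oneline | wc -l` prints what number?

Reachable from I: {A, C, E, I, L, N, P}.
Reachable from C: {C, N}.
In I's history but not C's: {A, E, I, L, P} — 5 commits.

5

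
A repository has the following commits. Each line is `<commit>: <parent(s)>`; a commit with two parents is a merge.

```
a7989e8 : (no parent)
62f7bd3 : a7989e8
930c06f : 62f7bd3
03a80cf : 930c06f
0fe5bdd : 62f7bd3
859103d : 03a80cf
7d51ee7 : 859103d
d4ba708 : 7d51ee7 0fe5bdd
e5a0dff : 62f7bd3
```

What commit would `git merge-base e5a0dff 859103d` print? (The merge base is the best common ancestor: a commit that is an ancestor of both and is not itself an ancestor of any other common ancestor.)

Ancestors of e5a0dff: {62f7bd3, a7989e8, e5a0dff}.
Ancestors of 859103d: {03a80cf, 62f7bd3, 859103d, 930c06f, a7989e8}.
Common ancestors: {62f7bd3, a7989e8}.
Among these, 62f7bd3 is not an ancestor of any other common ancestor — it is the merge base.

62f7bd3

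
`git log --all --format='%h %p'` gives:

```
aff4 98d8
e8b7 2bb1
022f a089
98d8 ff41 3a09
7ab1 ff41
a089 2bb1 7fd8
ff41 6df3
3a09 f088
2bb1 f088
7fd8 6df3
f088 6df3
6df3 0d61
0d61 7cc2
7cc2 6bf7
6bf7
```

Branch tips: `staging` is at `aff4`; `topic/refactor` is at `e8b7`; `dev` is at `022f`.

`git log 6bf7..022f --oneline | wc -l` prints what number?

Reachable from 022f: {022f, 0d61, 2bb1, 6bf7, 6df3, 7cc2, 7fd8, a089, f088}.
Reachable from 6bf7: {6bf7}.
In 022f's history but not 6bf7's: {022f, 0d61, 2bb1, 6df3, 7cc2, 7fd8, a089, f088} — 8 commits.

8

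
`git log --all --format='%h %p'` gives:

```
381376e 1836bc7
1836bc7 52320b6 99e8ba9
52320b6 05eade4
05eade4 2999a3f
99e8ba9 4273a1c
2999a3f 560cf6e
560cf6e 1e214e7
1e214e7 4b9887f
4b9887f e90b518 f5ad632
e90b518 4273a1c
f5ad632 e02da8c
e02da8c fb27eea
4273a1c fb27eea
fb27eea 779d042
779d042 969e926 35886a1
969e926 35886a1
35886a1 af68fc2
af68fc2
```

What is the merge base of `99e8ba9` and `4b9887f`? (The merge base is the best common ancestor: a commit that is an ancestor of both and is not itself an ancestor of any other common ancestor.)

Ancestors of 99e8ba9: {35886a1, 4273a1c, 779d042, 969e926, 99e8ba9, af68fc2, fb27eea}.
Ancestors of 4b9887f: {35886a1, 4273a1c, 4b9887f, 779d042, 969e926, af68fc2, e02da8c, e90b518, f5ad632, fb27eea}.
Common ancestors: {35886a1, 4273a1c, 779d042, 969e926, af68fc2, fb27eea}.
Among these, 4273a1c is not an ancestor of any other common ancestor — it is the merge base.

4273a1c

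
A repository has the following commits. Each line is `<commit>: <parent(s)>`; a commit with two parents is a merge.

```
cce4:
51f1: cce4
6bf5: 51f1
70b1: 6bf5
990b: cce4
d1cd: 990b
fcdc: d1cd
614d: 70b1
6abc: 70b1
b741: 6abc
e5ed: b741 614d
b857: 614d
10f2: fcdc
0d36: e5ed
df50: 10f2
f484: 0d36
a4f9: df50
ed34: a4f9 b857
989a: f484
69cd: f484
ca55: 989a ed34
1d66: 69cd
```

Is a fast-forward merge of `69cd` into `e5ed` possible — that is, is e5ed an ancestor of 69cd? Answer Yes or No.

A fast-forward from e5ed to 69cd is possible iff e5ed is an ancestor of 69cd.
Ancestors of 69cd: {0d36, 51f1, 614d, 69cd, 6abc, 6bf5, 70b1, b741, cce4, e5ed, f484}.
e5ed is among them, so fast-forward is possible.

Yes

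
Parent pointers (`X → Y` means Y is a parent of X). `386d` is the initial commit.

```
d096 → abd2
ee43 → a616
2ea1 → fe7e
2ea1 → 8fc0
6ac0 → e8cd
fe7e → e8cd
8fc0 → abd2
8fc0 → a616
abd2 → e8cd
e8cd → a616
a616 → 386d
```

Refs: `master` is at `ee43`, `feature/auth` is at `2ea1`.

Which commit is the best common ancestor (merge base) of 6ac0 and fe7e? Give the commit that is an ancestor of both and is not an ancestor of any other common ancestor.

Ancestors of 6ac0: {386d, 6ac0, a616, e8cd}.
Ancestors of fe7e: {386d, a616, e8cd, fe7e}.
Common ancestors: {386d, a616, e8cd}.
Among these, e8cd is not an ancestor of any other common ancestor — it is the merge base.

e8cd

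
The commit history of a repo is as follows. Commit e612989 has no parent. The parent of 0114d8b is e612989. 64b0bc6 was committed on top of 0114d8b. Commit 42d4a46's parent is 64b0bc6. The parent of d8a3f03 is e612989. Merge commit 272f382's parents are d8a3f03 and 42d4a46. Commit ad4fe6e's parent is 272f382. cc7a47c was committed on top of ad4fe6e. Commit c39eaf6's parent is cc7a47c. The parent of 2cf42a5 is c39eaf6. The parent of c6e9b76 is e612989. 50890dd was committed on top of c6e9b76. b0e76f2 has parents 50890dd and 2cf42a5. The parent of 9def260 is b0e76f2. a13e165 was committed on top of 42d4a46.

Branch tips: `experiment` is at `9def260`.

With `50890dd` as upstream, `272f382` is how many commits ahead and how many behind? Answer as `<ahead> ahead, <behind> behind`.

5 ahead, 2 behind

Reachable from 272f382: {0114d8b, 272f382, 42d4a46, 64b0bc6, d8a3f03, e612989}.
Reachable from 50890dd: {50890dd, c6e9b76, e612989}.
Only in 272f382's history (ahead): {0114d8b, 272f382, 42d4a46, 64b0bc6, d8a3f03} — 5.
Only in 50890dd's history (behind): {50890dd, c6e9b76} — 2.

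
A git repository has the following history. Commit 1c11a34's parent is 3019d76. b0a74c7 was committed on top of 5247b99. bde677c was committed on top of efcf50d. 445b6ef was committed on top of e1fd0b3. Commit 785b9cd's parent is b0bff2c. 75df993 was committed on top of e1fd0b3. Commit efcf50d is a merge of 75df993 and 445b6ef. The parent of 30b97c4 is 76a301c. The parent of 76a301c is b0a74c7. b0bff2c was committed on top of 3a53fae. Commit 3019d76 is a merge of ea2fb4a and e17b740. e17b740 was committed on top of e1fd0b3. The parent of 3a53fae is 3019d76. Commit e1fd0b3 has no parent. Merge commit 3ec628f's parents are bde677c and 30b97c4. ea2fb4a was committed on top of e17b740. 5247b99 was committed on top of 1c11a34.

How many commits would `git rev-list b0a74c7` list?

Walking parent pointers from b0a74c7: reachable set = {1c11a34, 3019d76, 5247b99, b0a74c7, e17b740, e1fd0b3, ea2fb4a}.
That is 7 commits.

7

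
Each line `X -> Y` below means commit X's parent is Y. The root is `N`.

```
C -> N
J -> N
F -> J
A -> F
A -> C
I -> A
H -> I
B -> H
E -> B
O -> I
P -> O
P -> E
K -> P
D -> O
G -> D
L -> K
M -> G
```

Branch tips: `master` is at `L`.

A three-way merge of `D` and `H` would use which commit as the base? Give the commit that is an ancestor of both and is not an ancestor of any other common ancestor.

Ancestors of D: {A, C, D, F, I, J, N, O}.
Ancestors of H: {A, C, F, H, I, J, N}.
Common ancestors: {A, C, F, I, J, N}.
Among these, I is not an ancestor of any other common ancestor — it is the merge base.

I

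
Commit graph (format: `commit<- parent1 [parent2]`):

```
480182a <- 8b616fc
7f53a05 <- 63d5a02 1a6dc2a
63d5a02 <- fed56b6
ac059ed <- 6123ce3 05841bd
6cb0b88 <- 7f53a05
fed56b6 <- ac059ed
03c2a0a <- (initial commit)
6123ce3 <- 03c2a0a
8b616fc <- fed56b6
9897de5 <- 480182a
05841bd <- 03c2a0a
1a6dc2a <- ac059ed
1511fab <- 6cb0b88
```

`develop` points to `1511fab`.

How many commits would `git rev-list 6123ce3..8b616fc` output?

4

Reachable from 8b616fc: {03c2a0a, 05841bd, 6123ce3, 8b616fc, ac059ed, fed56b6}.
Reachable from 6123ce3: {03c2a0a, 6123ce3}.
In 8b616fc's history but not 6123ce3's: {05841bd, 8b616fc, ac059ed, fed56b6} — 4 commits.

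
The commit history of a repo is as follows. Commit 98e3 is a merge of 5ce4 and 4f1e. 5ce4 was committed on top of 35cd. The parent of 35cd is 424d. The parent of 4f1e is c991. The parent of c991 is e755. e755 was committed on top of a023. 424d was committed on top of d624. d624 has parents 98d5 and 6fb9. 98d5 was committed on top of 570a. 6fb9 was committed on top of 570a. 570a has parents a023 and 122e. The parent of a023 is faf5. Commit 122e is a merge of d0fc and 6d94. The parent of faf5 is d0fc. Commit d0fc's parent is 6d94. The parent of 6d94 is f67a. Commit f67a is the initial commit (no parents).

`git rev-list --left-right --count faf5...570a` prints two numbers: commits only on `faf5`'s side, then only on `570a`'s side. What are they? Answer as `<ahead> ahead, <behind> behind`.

Reachable from faf5: {6d94, d0fc, f67a, faf5}.
Reachable from 570a: {122e, 570a, 6d94, a023, d0fc, f67a, faf5}.
Only in faf5's history (ahead): {} — 0.
Only in 570a's history (behind): {122e, 570a, a023} — 3.

0 ahead, 3 behind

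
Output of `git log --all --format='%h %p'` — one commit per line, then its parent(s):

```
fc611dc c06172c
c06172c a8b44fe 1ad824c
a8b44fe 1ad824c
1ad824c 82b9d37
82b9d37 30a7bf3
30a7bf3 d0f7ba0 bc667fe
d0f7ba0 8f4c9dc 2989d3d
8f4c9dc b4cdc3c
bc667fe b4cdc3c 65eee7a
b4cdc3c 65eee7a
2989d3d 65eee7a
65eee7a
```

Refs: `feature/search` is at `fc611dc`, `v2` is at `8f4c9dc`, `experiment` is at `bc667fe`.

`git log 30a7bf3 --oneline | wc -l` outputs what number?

Walking parent pointers from 30a7bf3: reachable set = {2989d3d, 30a7bf3, 65eee7a, 8f4c9dc, b4cdc3c, bc667fe, d0f7ba0}.
That is 7 commits.

7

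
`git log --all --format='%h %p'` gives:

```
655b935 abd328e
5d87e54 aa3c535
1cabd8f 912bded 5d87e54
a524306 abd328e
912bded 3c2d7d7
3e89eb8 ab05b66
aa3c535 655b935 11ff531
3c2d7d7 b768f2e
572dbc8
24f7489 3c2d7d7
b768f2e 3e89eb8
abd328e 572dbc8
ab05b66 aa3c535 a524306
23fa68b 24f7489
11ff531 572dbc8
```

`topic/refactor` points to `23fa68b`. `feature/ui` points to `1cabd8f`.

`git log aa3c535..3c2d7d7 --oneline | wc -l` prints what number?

Reachable from 3c2d7d7: {11ff531, 3c2d7d7, 3e89eb8, 572dbc8, 655b935, a524306, aa3c535, ab05b66, abd328e, b768f2e}.
Reachable from aa3c535: {11ff531, 572dbc8, 655b935, aa3c535, abd328e}.
In 3c2d7d7's history but not aa3c535's: {3c2d7d7, 3e89eb8, a524306, ab05b66, b768f2e} — 5 commits.

5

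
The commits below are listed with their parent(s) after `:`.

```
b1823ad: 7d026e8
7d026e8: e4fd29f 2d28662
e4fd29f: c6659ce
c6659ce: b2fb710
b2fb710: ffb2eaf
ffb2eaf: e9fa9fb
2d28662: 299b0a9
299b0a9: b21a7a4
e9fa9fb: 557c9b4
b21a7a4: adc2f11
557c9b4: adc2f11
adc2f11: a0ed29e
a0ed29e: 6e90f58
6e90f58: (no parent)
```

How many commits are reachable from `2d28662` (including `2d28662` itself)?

6

Walking parent pointers from 2d28662: reachable set = {299b0a9, 2d28662, 6e90f58, a0ed29e, adc2f11, b21a7a4}.
That is 6 commits.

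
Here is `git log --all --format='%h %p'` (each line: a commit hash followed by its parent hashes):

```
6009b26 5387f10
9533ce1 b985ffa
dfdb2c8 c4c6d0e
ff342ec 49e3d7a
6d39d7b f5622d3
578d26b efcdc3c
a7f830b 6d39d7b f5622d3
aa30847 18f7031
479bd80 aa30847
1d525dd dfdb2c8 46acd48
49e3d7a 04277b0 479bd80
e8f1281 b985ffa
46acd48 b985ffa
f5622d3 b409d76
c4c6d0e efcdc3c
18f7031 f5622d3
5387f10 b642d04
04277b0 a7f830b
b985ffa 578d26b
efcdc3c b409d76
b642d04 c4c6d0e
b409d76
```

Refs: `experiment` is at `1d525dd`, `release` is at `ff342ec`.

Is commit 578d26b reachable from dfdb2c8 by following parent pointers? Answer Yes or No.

No

Ancestors of dfdb2c8: {b409d76, c4c6d0e, dfdb2c8, efcdc3c}.
578d26b is not in that set, so it is not an ancestor of dfdb2c8.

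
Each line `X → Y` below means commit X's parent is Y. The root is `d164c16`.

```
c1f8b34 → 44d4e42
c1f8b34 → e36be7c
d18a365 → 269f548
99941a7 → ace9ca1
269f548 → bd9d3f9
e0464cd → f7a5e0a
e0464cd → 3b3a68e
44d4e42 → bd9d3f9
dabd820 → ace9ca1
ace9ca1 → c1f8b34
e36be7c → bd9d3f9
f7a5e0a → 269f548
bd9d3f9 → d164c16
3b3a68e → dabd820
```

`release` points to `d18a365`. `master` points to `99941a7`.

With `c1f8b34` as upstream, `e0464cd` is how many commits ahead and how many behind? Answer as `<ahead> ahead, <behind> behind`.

6 ahead, 0 behind

Reachable from e0464cd: {269f548, 3b3a68e, 44d4e42, ace9ca1, bd9d3f9, c1f8b34, d164c16, dabd820, e0464cd, e36be7c, f7a5e0a}.
Reachable from c1f8b34: {44d4e42, bd9d3f9, c1f8b34, d164c16, e36be7c}.
Only in e0464cd's history (ahead): {269f548, 3b3a68e, ace9ca1, dabd820, e0464cd, f7a5e0a} — 6.
Only in c1f8b34's history (behind): {} — 0.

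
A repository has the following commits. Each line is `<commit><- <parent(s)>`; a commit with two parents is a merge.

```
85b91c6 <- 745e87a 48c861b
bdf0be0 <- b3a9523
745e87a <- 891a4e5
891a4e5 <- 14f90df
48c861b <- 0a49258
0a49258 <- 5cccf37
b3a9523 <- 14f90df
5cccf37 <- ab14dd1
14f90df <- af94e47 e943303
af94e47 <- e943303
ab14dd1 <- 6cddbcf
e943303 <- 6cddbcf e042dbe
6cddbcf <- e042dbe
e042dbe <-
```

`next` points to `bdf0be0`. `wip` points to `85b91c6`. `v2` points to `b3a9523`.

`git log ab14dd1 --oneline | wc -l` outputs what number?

Walking parent pointers from ab14dd1: reachable set = {6cddbcf, ab14dd1, e042dbe}.
That is 3 commits.

3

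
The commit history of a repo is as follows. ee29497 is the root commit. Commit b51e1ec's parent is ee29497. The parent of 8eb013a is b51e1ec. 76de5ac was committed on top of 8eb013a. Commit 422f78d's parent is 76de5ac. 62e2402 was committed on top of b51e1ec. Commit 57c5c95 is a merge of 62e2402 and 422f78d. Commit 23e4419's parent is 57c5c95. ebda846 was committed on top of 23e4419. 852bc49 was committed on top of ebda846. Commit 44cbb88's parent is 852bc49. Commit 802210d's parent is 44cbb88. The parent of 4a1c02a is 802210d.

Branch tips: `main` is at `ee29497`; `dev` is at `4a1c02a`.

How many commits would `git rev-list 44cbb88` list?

Walking parent pointers from 44cbb88: reachable set = {23e4419, 422f78d, 44cbb88, 57c5c95, 62e2402, 76de5ac, 852bc49, 8eb013a, b51e1ec, ebda846, ee29497}.
That is 11 commits.

11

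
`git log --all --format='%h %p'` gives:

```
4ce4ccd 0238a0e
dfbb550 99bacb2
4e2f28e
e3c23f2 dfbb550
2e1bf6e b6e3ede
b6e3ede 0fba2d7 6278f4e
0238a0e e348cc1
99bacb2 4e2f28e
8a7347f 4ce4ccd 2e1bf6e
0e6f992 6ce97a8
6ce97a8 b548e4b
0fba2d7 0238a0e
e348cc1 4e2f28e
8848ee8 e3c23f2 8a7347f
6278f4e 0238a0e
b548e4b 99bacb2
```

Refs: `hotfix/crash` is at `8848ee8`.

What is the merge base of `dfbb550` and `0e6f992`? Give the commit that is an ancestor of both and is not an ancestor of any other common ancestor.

99bacb2

Ancestors of dfbb550: {4e2f28e, 99bacb2, dfbb550}.
Ancestors of 0e6f992: {0e6f992, 4e2f28e, 6ce97a8, 99bacb2, b548e4b}.
Common ancestors: {4e2f28e, 99bacb2}.
Among these, 99bacb2 is not an ancestor of any other common ancestor — it is the merge base.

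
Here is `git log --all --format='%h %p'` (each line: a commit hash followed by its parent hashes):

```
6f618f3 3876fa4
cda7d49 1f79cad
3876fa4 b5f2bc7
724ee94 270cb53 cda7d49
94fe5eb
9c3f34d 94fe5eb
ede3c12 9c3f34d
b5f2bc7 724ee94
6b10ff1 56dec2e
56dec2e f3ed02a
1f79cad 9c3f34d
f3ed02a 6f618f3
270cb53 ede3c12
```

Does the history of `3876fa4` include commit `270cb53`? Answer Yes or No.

Ancestors of 3876fa4 (commits reachable by following parents): {1f79cad, 270cb53, 3876fa4, 724ee94, 94fe5eb, 9c3f34d, b5f2bc7, cda7d49, ede3c12}.
270cb53 is in that set, so it is an ancestor of 3876fa4.

Yes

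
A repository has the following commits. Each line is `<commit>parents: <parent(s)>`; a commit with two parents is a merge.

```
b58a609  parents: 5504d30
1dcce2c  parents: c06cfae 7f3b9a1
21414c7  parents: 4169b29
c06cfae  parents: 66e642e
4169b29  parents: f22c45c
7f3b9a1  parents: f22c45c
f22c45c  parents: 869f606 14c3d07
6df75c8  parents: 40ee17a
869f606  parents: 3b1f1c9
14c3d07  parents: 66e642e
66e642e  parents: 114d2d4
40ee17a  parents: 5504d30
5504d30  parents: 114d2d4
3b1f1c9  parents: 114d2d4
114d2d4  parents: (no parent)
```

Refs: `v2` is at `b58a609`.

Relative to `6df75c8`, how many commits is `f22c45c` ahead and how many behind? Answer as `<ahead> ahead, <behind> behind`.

Reachable from f22c45c: {114d2d4, 14c3d07, 3b1f1c9, 66e642e, 869f606, f22c45c}.
Reachable from 6df75c8: {114d2d4, 40ee17a, 5504d30, 6df75c8}.
Only in f22c45c's history (ahead): {14c3d07, 3b1f1c9, 66e642e, 869f606, f22c45c} — 5.
Only in 6df75c8's history (behind): {40ee17a, 5504d30, 6df75c8} — 3.

5 ahead, 3 behind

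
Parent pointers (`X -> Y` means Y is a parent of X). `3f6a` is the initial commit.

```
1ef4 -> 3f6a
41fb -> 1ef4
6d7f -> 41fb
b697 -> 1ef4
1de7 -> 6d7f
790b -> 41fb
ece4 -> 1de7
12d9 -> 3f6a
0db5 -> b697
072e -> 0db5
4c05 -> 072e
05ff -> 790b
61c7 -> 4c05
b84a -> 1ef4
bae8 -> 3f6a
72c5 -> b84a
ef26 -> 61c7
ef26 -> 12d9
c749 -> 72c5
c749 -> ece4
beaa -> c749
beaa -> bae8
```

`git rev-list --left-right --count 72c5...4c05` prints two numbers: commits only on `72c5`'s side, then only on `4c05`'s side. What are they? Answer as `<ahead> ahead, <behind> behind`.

2 ahead, 4 behind

Reachable from 72c5: {1ef4, 3f6a, 72c5, b84a}.
Reachable from 4c05: {072e, 0db5, 1ef4, 3f6a, 4c05, b697}.
Only in 72c5's history (ahead): {72c5, b84a} — 2.
Only in 4c05's history (behind): {072e, 0db5, 4c05, b697} — 4.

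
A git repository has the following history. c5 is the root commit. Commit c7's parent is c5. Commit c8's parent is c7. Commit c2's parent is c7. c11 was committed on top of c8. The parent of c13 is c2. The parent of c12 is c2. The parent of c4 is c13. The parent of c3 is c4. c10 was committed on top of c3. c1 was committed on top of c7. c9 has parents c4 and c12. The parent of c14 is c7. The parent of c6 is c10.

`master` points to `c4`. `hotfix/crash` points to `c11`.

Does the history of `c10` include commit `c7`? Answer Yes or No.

Yes

Ancestors of c10 (commits reachable by following parents): {c10, c13, c2, c3, c4, c5, c7}.
c7 is in that set, so it is an ancestor of c10.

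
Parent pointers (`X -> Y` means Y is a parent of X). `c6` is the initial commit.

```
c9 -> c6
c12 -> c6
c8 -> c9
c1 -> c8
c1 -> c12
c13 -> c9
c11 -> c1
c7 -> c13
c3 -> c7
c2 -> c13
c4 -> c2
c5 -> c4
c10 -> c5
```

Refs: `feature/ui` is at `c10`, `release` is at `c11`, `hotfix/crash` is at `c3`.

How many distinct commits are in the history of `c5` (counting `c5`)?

6

Walking parent pointers from c5: reachable set = {c13, c2, c4, c5, c6, c9}.
That is 6 commits.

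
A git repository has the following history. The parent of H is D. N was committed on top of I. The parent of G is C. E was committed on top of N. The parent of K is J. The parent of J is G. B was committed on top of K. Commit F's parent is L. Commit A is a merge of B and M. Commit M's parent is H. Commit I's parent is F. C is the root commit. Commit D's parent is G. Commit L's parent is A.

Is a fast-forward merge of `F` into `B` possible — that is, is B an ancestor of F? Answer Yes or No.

A fast-forward from B to F is possible iff B is an ancestor of F.
Ancestors of F: {A, B, C, D, F, G, H, J, K, L, M}.
B is among them, so fast-forward is possible.

Yes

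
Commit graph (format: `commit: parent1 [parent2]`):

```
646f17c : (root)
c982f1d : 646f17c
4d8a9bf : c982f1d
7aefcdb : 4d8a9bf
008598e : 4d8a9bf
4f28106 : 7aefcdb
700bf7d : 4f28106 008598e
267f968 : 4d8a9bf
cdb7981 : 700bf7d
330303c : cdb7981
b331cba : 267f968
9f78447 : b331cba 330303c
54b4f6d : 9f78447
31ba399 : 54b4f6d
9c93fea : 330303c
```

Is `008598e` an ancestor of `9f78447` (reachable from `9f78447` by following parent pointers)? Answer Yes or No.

Yes

Ancestors of 9f78447 (commits reachable by following parents): {008598e, 267f968, 330303c, 4d8a9bf, 4f28106, 646f17c, 700bf7d, 7aefcdb, 9f78447, b331cba, c982f1d, cdb7981}.
008598e is in that set, so it is an ancestor of 9f78447.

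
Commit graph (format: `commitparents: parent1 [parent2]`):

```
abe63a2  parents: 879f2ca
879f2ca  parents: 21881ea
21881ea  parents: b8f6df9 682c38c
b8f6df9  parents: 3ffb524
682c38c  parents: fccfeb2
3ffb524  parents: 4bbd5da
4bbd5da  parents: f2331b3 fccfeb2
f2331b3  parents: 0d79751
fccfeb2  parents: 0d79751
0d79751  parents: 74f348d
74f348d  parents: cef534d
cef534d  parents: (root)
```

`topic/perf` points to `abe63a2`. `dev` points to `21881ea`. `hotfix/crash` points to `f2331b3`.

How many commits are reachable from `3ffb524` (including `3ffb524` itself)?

7

Walking parent pointers from 3ffb524: reachable set = {0d79751, 3ffb524, 4bbd5da, 74f348d, cef534d, f2331b3, fccfeb2}.
That is 7 commits.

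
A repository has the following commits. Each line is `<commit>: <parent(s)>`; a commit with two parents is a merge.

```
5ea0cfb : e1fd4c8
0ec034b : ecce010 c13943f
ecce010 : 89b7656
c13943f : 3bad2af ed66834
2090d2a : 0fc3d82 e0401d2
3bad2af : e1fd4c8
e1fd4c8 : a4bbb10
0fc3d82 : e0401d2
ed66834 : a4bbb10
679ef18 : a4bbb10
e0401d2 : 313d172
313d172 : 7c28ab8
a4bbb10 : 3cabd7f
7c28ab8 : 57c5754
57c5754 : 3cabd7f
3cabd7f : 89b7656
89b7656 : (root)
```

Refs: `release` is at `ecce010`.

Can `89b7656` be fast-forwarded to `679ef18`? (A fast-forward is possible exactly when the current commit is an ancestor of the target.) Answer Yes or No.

Yes

A fast-forward from 89b7656 to 679ef18 is possible iff 89b7656 is an ancestor of 679ef18.
Ancestors of 679ef18: {3cabd7f, 679ef18, 89b7656, a4bbb10}.
89b7656 is among them, so fast-forward is possible.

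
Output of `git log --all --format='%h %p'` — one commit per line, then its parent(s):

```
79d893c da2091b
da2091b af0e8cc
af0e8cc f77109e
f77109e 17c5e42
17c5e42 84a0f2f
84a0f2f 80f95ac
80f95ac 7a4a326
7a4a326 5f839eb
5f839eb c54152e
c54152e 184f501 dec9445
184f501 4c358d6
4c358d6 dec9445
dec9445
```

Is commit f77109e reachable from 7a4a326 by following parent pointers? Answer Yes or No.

No

Ancestors of 7a4a326: {184f501, 4c358d6, 5f839eb, 7a4a326, c54152e, dec9445}.
f77109e is not in that set, so it is not an ancestor of 7a4a326.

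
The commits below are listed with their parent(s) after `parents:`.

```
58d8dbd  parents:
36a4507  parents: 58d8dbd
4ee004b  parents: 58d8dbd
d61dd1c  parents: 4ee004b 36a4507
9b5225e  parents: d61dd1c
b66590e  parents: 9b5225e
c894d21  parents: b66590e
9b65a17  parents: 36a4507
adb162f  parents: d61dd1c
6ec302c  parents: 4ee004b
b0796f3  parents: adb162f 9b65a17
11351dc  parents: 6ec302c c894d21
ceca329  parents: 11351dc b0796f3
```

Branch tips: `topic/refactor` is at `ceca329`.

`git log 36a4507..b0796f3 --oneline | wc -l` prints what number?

Reachable from b0796f3: {36a4507, 4ee004b, 58d8dbd, 9b65a17, adb162f, b0796f3, d61dd1c}.
Reachable from 36a4507: {36a4507, 58d8dbd}.
In b0796f3's history but not 36a4507's: {4ee004b, 9b65a17, adb162f, b0796f3, d61dd1c} — 5 commits.

5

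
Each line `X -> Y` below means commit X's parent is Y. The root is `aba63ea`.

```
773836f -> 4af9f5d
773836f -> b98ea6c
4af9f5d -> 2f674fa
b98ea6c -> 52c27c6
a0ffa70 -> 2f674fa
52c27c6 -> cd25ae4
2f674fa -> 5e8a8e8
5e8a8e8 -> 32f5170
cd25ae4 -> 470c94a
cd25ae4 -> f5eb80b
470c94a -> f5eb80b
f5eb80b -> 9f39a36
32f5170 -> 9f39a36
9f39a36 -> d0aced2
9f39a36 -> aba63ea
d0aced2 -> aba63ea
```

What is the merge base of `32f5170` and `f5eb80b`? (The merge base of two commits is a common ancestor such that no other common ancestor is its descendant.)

Ancestors of 32f5170: {32f5170, 9f39a36, aba63ea, d0aced2}.
Ancestors of f5eb80b: {9f39a36, aba63ea, d0aced2, f5eb80b}.
Common ancestors: {9f39a36, aba63ea, d0aced2}.
Among these, 9f39a36 is not an ancestor of any other common ancestor — it is the merge base.

9f39a36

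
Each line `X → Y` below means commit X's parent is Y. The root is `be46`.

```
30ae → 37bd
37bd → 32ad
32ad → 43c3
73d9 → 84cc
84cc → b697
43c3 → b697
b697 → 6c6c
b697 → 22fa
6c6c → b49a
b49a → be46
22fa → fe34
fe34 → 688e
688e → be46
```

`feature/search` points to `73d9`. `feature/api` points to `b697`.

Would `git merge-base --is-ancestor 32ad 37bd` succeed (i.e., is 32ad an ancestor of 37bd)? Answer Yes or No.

Ancestors of 37bd (commits reachable by following parents): {22fa, 32ad, 37bd, 43c3, 688e, 6c6c, b49a, b697, be46, fe34}.
32ad is in that set, so it is an ancestor of 37bd.

Yes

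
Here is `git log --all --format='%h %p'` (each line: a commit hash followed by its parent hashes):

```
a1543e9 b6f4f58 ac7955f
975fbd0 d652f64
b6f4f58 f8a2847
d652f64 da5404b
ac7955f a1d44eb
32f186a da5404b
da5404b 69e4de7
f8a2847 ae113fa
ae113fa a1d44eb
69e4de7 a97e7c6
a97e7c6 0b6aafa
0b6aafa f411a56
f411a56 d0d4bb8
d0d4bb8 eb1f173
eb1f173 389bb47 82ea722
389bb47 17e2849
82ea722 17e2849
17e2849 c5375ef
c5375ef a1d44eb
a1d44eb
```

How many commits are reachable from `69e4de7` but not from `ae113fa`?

Reachable from 69e4de7: {0b6aafa, 17e2849, 389bb47, 69e4de7, 82ea722, a1d44eb, a97e7c6, c5375ef, d0d4bb8, eb1f173, f411a56}.
Reachable from ae113fa: {a1d44eb, ae113fa}.
In 69e4de7's history but not ae113fa's: {0b6aafa, 17e2849, 389bb47, 69e4de7, 82ea722, a97e7c6, c5375ef, d0d4bb8, eb1f173, f411a56} — 10 commits.

10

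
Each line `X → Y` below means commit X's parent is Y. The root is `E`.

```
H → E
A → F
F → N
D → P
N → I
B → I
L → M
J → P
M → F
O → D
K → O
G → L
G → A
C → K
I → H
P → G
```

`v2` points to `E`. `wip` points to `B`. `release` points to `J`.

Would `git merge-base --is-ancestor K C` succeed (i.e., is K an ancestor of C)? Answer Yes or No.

Yes

Ancestors of C (commits reachable by following parents): {A, C, D, E, F, G, H, I, K, L, M, N, O, P}.
K is in that set, so it is an ancestor of C.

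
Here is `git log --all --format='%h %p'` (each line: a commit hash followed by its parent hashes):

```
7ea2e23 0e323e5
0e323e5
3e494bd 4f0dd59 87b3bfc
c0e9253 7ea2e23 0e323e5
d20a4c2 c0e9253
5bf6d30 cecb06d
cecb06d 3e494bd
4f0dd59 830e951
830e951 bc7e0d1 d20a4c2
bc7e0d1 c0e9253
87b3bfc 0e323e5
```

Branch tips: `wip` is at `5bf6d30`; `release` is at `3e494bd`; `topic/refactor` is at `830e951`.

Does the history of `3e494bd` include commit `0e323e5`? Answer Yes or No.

Ancestors of 3e494bd (commits reachable by following parents): {0e323e5, 3e494bd, 4f0dd59, 7ea2e23, 830e951, 87b3bfc, bc7e0d1, c0e9253, d20a4c2}.
0e323e5 is in that set, so it is an ancestor of 3e494bd.

Yes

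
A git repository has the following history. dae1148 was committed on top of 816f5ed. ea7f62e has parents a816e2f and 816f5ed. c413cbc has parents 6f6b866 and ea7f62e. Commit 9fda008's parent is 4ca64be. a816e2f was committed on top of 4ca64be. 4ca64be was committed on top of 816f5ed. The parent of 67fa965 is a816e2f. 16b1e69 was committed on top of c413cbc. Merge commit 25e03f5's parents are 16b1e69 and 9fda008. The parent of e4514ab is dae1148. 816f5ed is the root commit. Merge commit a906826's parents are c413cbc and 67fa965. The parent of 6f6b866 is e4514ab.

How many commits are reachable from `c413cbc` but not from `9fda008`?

6

Reachable from c413cbc: {4ca64be, 6f6b866, 816f5ed, a816e2f, c413cbc, dae1148, e4514ab, ea7f62e}.
Reachable from 9fda008: {4ca64be, 816f5ed, 9fda008}.
In c413cbc's history but not 9fda008's: {6f6b866, a816e2f, c413cbc, dae1148, e4514ab, ea7f62e} — 6 commits.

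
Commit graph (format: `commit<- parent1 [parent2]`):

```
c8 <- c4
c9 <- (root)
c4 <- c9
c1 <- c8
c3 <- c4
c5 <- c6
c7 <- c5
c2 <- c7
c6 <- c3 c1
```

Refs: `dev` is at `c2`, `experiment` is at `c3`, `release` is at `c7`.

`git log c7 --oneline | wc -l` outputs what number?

Walking parent pointers from c7: reachable set = {c1, c3, c4, c5, c6, c7, c8, c9}.
That is 8 commits.

8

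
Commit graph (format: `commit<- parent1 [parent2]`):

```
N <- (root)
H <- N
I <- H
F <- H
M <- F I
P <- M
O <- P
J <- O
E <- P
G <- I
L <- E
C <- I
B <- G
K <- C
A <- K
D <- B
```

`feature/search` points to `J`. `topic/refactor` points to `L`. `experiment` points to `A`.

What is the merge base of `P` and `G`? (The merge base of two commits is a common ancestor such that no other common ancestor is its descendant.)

Ancestors of P: {F, H, I, M, N, P}.
Ancestors of G: {G, H, I, N}.
Common ancestors: {H, I, N}.
Among these, I is not an ancestor of any other common ancestor — it is the merge base.

I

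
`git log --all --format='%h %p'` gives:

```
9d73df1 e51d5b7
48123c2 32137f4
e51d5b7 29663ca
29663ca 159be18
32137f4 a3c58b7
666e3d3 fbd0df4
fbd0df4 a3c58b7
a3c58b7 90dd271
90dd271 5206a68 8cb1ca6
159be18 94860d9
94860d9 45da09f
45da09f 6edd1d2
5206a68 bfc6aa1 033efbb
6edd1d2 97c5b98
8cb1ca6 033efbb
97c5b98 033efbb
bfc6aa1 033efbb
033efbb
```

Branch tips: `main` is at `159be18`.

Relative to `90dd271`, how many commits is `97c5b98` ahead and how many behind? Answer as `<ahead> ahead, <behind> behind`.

1 ahead, 4 behind

Reachable from 97c5b98: {033efbb, 97c5b98}.
Reachable from 90dd271: {033efbb, 5206a68, 8cb1ca6, 90dd271, bfc6aa1}.
Only in 97c5b98's history (ahead): {97c5b98} — 1.
Only in 90dd271's history (behind): {5206a68, 8cb1ca6, 90dd271, bfc6aa1} — 4.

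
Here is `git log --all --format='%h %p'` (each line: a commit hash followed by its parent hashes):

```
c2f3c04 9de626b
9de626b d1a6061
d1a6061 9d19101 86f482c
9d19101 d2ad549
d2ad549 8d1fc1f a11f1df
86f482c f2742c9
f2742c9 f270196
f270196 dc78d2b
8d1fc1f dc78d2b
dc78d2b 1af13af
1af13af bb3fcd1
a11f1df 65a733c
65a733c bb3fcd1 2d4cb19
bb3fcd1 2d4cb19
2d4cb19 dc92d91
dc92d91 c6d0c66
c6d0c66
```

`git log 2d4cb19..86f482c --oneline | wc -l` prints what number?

6

Reachable from 86f482c: {1af13af, 2d4cb19, 86f482c, bb3fcd1, c6d0c66, dc78d2b, dc92d91, f270196, f2742c9}.
Reachable from 2d4cb19: {2d4cb19, c6d0c66, dc92d91}.
In 86f482c's history but not 2d4cb19's: {1af13af, 86f482c, bb3fcd1, dc78d2b, f270196, f2742c9} — 6 commits.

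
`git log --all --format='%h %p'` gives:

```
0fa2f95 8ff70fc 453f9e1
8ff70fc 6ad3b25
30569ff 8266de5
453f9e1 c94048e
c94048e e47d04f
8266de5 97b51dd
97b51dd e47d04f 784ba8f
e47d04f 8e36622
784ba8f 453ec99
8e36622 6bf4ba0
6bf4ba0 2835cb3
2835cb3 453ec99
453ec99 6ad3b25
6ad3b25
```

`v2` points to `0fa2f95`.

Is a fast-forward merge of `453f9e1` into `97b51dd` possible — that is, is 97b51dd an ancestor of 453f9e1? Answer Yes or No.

A fast-forward from 97b51dd to 453f9e1 is possible iff 97b51dd is an ancestor of 453f9e1.
Ancestors of 453f9e1: {2835cb3, 453ec99, 453f9e1, 6ad3b25, 6bf4ba0, 8e36622, c94048e, e47d04f}.
97b51dd is not among them, so fast-forward is not possible.

No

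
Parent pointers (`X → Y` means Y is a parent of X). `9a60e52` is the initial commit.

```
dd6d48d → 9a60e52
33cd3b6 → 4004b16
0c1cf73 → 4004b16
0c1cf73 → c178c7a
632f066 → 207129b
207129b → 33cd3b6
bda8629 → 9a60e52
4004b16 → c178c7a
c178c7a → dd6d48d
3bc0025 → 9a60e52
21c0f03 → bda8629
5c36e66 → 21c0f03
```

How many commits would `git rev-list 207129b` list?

6

Walking parent pointers from 207129b: reachable set = {207129b, 33cd3b6, 4004b16, 9a60e52, c178c7a, dd6d48d}.
That is 6 commits.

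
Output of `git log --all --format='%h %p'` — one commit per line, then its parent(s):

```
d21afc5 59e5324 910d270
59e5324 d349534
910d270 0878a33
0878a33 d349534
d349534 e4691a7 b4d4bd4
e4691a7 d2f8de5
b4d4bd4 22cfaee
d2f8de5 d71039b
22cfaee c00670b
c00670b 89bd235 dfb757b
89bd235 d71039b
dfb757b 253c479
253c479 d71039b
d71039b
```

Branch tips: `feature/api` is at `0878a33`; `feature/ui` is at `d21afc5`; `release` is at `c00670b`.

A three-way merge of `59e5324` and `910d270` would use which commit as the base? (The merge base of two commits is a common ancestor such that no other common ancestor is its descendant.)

d349534

Ancestors of 59e5324: {22cfaee, 253c479, 59e5324, 89bd235, b4d4bd4, c00670b, d2f8de5, d349534, d71039b, dfb757b, e4691a7}.
Ancestors of 910d270: {0878a33, 22cfaee, 253c479, 89bd235, 910d270, b4d4bd4, c00670b, d2f8de5, d349534, d71039b, dfb757b, e4691a7}.
Common ancestors: {22cfaee, 253c479, 89bd235, b4d4bd4, c00670b, d2f8de5, d349534, d71039b, dfb757b, e4691a7}.
Among these, d349534 is not an ancestor of any other common ancestor — it is the merge base.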